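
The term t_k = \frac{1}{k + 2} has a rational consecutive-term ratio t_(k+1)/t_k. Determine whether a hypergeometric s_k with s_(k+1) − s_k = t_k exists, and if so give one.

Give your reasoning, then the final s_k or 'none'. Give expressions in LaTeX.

not Gosper-summable; s_k does not exist

t_(k+1)/t_k = (k + 2)/(k + 3).
Normal form (A,B,C) = (k + 2, k + 3, 1).
Need (k + 2)·f(k+1) − (k + 2)·f(k) = 1.
From deg A=1, deg B=1, deg C=0: d=0.
Generic f = c0 gives residual -1; -1 = 0 cannot hold, so t_k is not Gosper-summable.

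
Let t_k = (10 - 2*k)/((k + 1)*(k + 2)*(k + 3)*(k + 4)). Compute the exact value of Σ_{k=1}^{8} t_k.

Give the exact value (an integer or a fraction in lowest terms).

The ratio is (k - 4)*(k + 1)/((k - 5)*(k + 5)).
Gosper form: A/B · C(k+1)/C(k) with A=k + 1, B=k + 5, C=k - 5.
Need (k + 1)·f(k+1) − (k + 4)·f(k) = k - 5.
Bound: deg f ≤ 3.
A polynomial solution: f(k) = -k*(k**2 + 6*k + 13)/4.
Then R = B(k−1)f/C = -k*(k + 4)*(k**2 + 6*k + 13)/(4*(k - 5)), so s_k = R(k)·t_k = k*(k**2 + 6*k + 13)/(2*(k + 1)*(k + 2)*(k + 3)).
Δs = 2*(5 - k)/(k**4 + 10*k**3 + 35*k**2 + 50*k + 24), as required.
Sum = s_(9) − s_(1); s_(9) = 111/220, s_(1) = 5/12 ⇒ 29/330.

Σ = 29/330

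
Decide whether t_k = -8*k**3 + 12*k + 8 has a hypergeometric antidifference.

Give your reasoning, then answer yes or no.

t_(k+1)/t_k = (3*k - 2*(k + 1)**3 + 5)/(-2*k**3 + 3*k + 2).
Take A(k)=1, B(k)=1, C(k)=k**3 - 3*k/2 - 1.
Solve (1)·f(k+1) − (1)·f(k) = k**3 - 3*k/2 - 1.
deg f ≤ 4 (via 0,0,3).
Match coefficients ⇒ f(k) = k*(k**3 - 2*k**2 - 2*k - 1)/4.
R(k) = B(k−1)·f(k)/C(k) = k*(k**3 - 2*k**2 - 2*k - 1)/(2*(2*k**3 - 3*k - 2)); s_k = R·t_k = 2*k*(-k**3 + 2*k**2 + 2*k + 1).
Verify: -8*k**3 + 12*k + 8 matches t_k.

Yes. s_k = 2*k*(-k**3 + 2*k**2 + 2*k + 1).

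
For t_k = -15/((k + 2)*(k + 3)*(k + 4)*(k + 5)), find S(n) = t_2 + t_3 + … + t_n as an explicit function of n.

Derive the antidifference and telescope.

r(k) = (k + 2)/(k + 6) after simplifying.
Take A(k)=k + 2, B(k)=k + 6, C(k)=1.
Key eq: (k + 2)·f(k+1) = (k + 5)·f(k) + (1).
From deg A=1, deg B=1, deg C=0: d=3.
Solving with deg f ≤ 3: f(k) = k*(k**2 + 9*k + 26)/72.
R(k) = B(k−1)·f(k)/C(k) = k*(k + 5)*(k**2 + 9*k + 26)/72; s_k = R·t_k = 5*k*(-k**2 - 9*k - 26)/(24*(k + 2)*(k + 3)*(k + 4)).
Check: Δs_k = -15/(k**4 + 14*k**3 + 71*k**2 + 154*k + 120). ✓
Evaluate: s_(n+1) = 5*(-n**3 - 12*n**2 - 47*n - 36)/(24*(n**3 + 12*n**2 + 47*n + 60)); subtract s_(2) = -1/6 ⇒ S(n) = (-n**3 - 12*n**2 - 47*n + 60)/(24*(n**3 + 12*n**2 + 47*n + 60)).

S(n) = (-n**3 - 12*n**2 - 47*n + 60)/(24*(n**3 + 12*n**2 + 47*n + 60))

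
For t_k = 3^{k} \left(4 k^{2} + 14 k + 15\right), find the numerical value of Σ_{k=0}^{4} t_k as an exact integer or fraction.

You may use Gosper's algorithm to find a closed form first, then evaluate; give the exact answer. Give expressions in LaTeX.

Σ = 14091

r(k) = 3*(4*k**2 + 22*k + 33)/(4*k**2 + 14*k + 15) after simplifying.
A = 3, B = 1, C = k**2 + 7*k/2 + 15/4.
Key eq: (3)·f(k+1) = (1)·f(k) + (k**2 + 7*k/2 + 15/4).
From deg A=0, deg B=0, deg C=2: d=2.
Coefficient equations give f(k) = (2*k**2 + k + 3)/4.
R(k) = B(k−1)·f(k)/C(k) = (2*k**2 + k + 3)/(4*k**2 + 14*k + 15); s_k = R·t_k = 3**k*(2*k**2 + k + 3).
Check: Δs_k = 3**k*(4*k**2 + 14*k + 15). ✓
Telescoping: Σ = s_(5) − s_(0) = 14094 − (3) = 14091.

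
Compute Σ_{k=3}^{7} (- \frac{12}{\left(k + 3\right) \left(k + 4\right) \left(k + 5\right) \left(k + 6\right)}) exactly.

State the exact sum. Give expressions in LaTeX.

Σ = -115/12012

Step 1: r(k) = (k + 3)/(k + 7).
Take A(k)=k + 3, B(k)=k + 7, C(k)=1.
Key eq: (k + 3)·f(k+1) = (k + 6)·f(k) + (1).
From deg A=1, deg B=1, deg C=0: d=3.
Solve for f: f(k) = k*(k**2 + 12*k + 47)/180 (degree 3 ≤ 3).
Then R = B(k−1)f/C = k*(k + 6)*(k**2 + 12*k + 47)/180, so s_k = R(k)·t_k = k*(-k**2 - 12*k - 47)/(15*(k + 3)*(k + 4)*(k + 5)).
s_(k+1) − s_k = -12/(k**4 + 18*k**3 + 119*k**2 + 342*k + 360) = t_k.
Sum = s_(8) − s_(3); s_(8) = -46/715, s_(3) = -23/420 ⇒ -115/12012.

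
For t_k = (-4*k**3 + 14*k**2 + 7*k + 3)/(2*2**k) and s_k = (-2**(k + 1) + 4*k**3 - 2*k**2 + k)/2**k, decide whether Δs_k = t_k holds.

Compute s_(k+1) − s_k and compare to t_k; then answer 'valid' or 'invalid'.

valid; difference matches t_k

s_(k+1) = (-4*2**k + 4*k**3 + 10*k**2 + 9*k + 3)/(2*2**k)
s_(k+1) − s_k = (-4*k**3 + 14*k**2 + 7*k + 3)/(2*2**k)
(s_(k+1) − s_k) − t_k = 0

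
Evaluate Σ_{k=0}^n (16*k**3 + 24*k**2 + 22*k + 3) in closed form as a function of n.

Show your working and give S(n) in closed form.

S(n) = 4*n**4 + 16*n**3 + 27*n**2 + 18*n + 3

The ratio is (16*k**3 + 72*k**2 + 118*k + 65)/(16*k**3 + 24*k**2 + 22*k + 3).
Factor: A=1; B=1; C=k**3 + 3*k**2/2 + 11*k/8 + 3/16.
Solve (1)·f(k+1) − (1)·f(k) = k**3 + 3*k**2/2 + 11*k/8 + 3/16.
Degrees (0,0,3) ⇒ d ≤ 4.
Match coefficients ⇒ f(k) = k*(4*k**3 + 3*k - 4)/16.
Certificate R = B(k−1)f/C = k*(4*k**3 + 3*k - 4)/(16*k**3 + 24*k**2 + 22*k + 3) gives s_k = k*(4*k**3 + 3*k - 4).
Check: Δs_k = 16*k**3 + 24*k**2 + 22*k + 3. ✓
Evaluate: s_(n+1) = 4*n**4 + 16*n**3 + 27*n**2 + 18*n + 3; subtract s_(0) = 0 ⇒ S(n) = 4*n**4 + 16*n**3 + 27*n**2 + 18*n + 3.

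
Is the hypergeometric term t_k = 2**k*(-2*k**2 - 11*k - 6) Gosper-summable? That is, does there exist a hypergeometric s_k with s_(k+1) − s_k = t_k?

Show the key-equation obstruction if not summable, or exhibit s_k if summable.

Yes. s_k = 2**k*(-2*k**2 - 3*k + 4).

Compute t_(k+1)/t_k: get 2*(2*k**2 + 15*k + 19)/(2*k**2 + 11*k + 6).
So A=2 and B=1, with C=k**2 + 11*k/2 + 3.
Set up (2)·f(k+1) − (1)·f(k) − (k**2 + 11*k/2 + 3) = 0.
deg f ≤ 2 (via 0,0,2).
Coefficient equations give f(k) = (2*k**2 + 3*k - 4)/2.
So s_k = (B(k−1)f/C)·t_k = ((2*k**2 + 3*k - 4)/(2*k**2 + 11*k + 6))·t_k = 2**k*(-2*k**2 - 3*k + 4).
Verify: 2**k*(-2*k**2 - 11*k - 6) matches t_k.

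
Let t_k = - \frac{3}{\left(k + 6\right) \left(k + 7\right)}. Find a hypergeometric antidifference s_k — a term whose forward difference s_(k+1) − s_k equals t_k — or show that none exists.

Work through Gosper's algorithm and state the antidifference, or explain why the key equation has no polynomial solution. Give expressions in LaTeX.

s_k = - \frac{k}{2 k + 12}

The ratio is (k + 6)/(k + 8).
So A=k + 6 and B=k + 8, with C=1.
f must satisfy (k + 6)·f(k+1) − (k + 7)·f(k) = 1.
d = 1 from the (1,1,0) case.
Solve for f: f(k) = k/6 (degree 1 ≤ 1).
Certificate R = B(k−1)f/C = k*(k + 7)/6 gives s_k = -k/(2*k + 12).
Check: Δs_k = -3/(k**2 + 13*k + 42). ✓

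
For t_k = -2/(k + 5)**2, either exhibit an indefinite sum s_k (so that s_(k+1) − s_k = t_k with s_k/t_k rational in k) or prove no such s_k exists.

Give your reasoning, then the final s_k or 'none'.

not Gosper-summable; s_k does not exist

The ratio is (k + 5)**2/(k + 6)**2.
Gosper form: A/B · C(k+1)/C(k) with A=k**2 + 10*k + 25, B=k**2 + 12*k + 36, C=1.
Solve (k**2 + 10*k + 25)·f(k+1) − (k**2 + 10*k + 25)·f(k) = 1.
d = 0 from the (2,2,0) case.
Write f(k) = c0. Then LHS − RHS = -1, requiring -1 = 0: contradictory. No certificate.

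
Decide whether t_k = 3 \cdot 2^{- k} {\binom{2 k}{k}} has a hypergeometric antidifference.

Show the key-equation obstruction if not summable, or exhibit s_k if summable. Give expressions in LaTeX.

r(k) = (2*k + 1)/(k + 1) after simplifying.
Normal form (A,B,C) = (2*k + 1, k + 1, 1).
Need (2*k + 1)·f(k+1) − (k)·f(k) = 1.
deg f ≤ -1 (via 1,1,0).
Bound -1 < 0, so the key equation has no polynomial solution.

No; the degree bound rules out any f.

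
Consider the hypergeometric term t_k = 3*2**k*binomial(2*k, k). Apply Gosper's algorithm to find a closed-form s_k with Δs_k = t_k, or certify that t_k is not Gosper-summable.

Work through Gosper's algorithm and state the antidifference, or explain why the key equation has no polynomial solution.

no hypergeometric antidifference exists

The ratio is 4*(2*k + 1)/(k + 1).
Take A(k)=8*k + 4, B(k)=k + 1, C(k)=1.
Key eq: (8*k + 4)·f(k+1) = (k)·f(k) + (1).
Bound: deg f ≤ -1.
deg f ≤ -1 is impossible — no certificate.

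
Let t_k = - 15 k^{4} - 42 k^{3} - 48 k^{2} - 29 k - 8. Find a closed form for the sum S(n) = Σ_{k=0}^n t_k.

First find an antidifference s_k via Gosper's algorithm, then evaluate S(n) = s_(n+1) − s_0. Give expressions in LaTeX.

S(n) = - 3 n^{5} - 18 n^{4} - 42 n^{3} - 49 n^{2} - 30 n - 8

The ratio is (15*k**4 + 102*k**3 + 264*k**2 + 311*k + 142)/(15*k**4 + 42*k**3 + 48*k**2 + 29*k + 8).
Normal form (A,B,C) = (1, 1, k**4 + 14*k**3/5 + 16*k**2/5 + 29*k/15 + 8/15).
Key eq: (1)·f(k+1) = (1)·f(k) + (k**4 + 14*k**3/5 + 16*k**2/5 + 29*k/15 + 8/15).
From deg A=0, deg B=0, deg C=4: d=5.
Coefficient equations give f(k) = k*(k + 1)*(3*k**3 + 1)/15.
So s_k = (B(k−1)f/C)·t_k = (k*(3*k**3 + 1)/(15*k**3 + 27*k**2 + 21*k + 8))·t_k = k*(-3*k**4 - 3*k**3 - k - 1).
Check: Δs_k = -15*k**4 - 42*k**3 - 48*k**2 - 29*k - 8. ✓
Telescope: S(n) = s_(n+1) − s_(0) = -3*n**5 - 18*n**4 - 42*n**3 - 49*n**2 - 30*n - 8 − (0) = -3*n**5 - 18*n**4 - 42*n**3 - 49*n**2 - 30*n - 8.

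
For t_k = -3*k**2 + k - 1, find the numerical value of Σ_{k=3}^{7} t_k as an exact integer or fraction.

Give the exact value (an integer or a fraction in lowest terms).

Σ = -385

Step 1: r(k) = (-k + 3*(k + 1)**2)/(3*k**2 - k + 1).
Gosper form: A/B · C(k+1)/C(k) with A=1, B=1, C=k**2 - k/3 + 1/3.
Set up (1)·f(k+1) − (1)·f(k) − (k**2 - k/3 + 1/3) = 0.
d = 3 from the (0,0,2) case.
Match coefficients ⇒ f(k) = k*(k**2 - 2*k + 2)/3.
Get s_k = R·t_k = k*(-k**2 + 2*k - 2) with R(k) = B(k−1)f(k)/C(k) = k*(k**2 - 2*k + 2)/(3*k**2 - k + 1).
Δs = -3*k**2 + k - 1, as required.
Telescoping: Σ = s_(8) − s_(3) = -400 − (-15) = -385.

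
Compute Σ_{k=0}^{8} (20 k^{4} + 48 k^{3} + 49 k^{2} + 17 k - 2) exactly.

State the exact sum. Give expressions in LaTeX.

The ratio is (20*k**4 + 128*k**3 + 313*k**2 + 339*k + 132)/(20*k**4 + 48*k**3 + 49*k**2 + 17*k - 2).
Normal form (A,B,C) = (1, 1, k**4 + 12*k**3/5 + 49*k**2/20 + 17*k/20 - 1/10).
Set up (1)·f(k+1) − (1)·f(k) − (k**4 + 12*k**3/5 + 49*k**2/20 + 17*k/20 - 1/10) = 0.
deg f ≤ 5 (via 0,0,4).
Coefficient equations give f(k) = k*(4*k**4 + 2*k**3 - k**2 - 4*k - 3)/20.
Then R = B(k−1)f/C = k*(4*k**4 + 2*k**3 - k**2 - 4*k - 3)/(20*k**4 + 48*k**3 + 49*k**2 + 17*k - 2), so s_k = R(k)·t_k = k*(4*k**4 + 2*k**3 - k**2 - 4*k - 3).
s_(k+1) − s_k = 20*k**4 + 48*k**3 + 49*k**2 + 17*k - 2 = t_k.
Telescoping: Σ = s_(9) − s_(0) = 248238 − (0) = 248238.

Σ = 248238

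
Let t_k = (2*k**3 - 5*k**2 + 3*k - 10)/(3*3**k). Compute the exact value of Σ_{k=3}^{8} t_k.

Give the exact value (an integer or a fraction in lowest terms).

Σ = 13918/19683

Ratio r(k) = (2*k**3 + k**2 - k - 10)/(3*(2*k**3 - 5*k**2 + 3*k - 10)).
Take A(k)=1/3, B(k)=1, C(k)=k**3 - 5*k**2/2 + 3*k/2 - 5.
Solve (1/3)·f(k+1) − (1)·f(k) = k**3 - 5*k**2/2 + 3*k/2 - 5.
Degrees (0,0,3) ⇒ d ≤ 3.
Solve for f: f(k) = -3*(k**3 - k**2 + 2*k - 4)/2 (degree 3 ≤ 3).
Then R = B(k−1)f/C = -3*(k**3 - k**2 + 2*k - 4)/(2*k**3 - 5*k**2 + 3*k - 10), so s_k = R(k)·t_k = (-k**3 + k**2 - 2*k + 4)/3**k.
Check: Δs_k = (2*k**3 - 5*k**2 + 3*k - 10)/(3*3**k). ✓
Sum = s_(9) − s_(3); s_(9) = -662/19683, s_(3) = -20/27 ⇒ 13918/19683.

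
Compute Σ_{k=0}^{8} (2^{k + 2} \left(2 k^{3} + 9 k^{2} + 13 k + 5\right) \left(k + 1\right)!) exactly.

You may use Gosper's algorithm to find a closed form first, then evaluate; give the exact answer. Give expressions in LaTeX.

Σ = 661428633604

r(k) = 2*(2*k**4 + 19*k**3 + 67*k**2 + 103*k + 58)/(2*k**3 + 9*k**2 + 13*k + 5) after simplifying.
So A=2*k + 4 and B=1, with C=k**3 + 9*k**2/2 + 13*k/2 + 5/2.
Key eq: (2*k + 4)·f(k+1) = (1)·f(k) + (k**3 + 9*k**2/2 + 13*k/2 + 5/2).
d = 2 from the (1,0,3) case.
Coefficient equations give f(k) = (k**2 + k - 1)/2.
Certificate R = B(k−1)f/C = (k**2 + k - 1)/(2*k**3 + 9*k**2 + 13*k + 5) gives s_k = 2**(k + 2)*(k**2 + k - 1)*factorial(k + 1).
Δs = 2**(k + 2)*(2*k**3 + 9*k**2 + 13*k + 5)*factorial(k + 1), as required.
Σ_(k=0)^(8) t_k = s_(9) − s_(0) = 661428633600 − (-4) = 661428633604.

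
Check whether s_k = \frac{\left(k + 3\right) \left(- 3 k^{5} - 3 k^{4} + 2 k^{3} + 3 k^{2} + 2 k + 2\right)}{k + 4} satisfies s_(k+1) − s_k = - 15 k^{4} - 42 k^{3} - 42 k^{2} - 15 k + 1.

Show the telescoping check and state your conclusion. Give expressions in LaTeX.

Invalid: residual \frac{12 k^{5} + 99 k^{4} + 212 k^{3} + 186 k^{2} + 61 k - 2}{k^{2} + 9 k + 20} ≠ 0.

s_(k+1) = (-3*k**6 - 30*k**5 - 112*k**4 - 199*k**3 - 169*k**2 - 49*k + 12)/(k + 5)
s_(k+1) − s_k = (-15*k**6 - 165*k**5 - 621*k**4 - 1021*k**3 - 788*k**2 - 230*k + 18)/(k**2 + 9*k + 20)
(s_(k+1) − s_k) − t_k = (12*k**5 + 99*k**4 + 212*k**3 + 186*k**2 + 61*k - 2)/(k**2 + 9*k + 20)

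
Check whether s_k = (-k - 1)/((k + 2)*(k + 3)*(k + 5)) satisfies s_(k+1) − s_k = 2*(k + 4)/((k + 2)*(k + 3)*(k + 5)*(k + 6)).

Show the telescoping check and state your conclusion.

Invalid: residual 2*(-3*k - 14)/(k**5 + 20*k**4 + 155*k**3 + 580*k**2 + 1044*k + 720) ≠ 0.

s_(k+1) = (-k - 2)/((k + 3)*(k + 4)*(k + 6))
s_(k+1) − s_k = 2*(k**2 + 5*k + 2)/(k**5 + 20*k**4 + 155*k**3 + 580*k**2 + 1044*k + 720)
(s_(k+1) − s_k) − t_k = 2*(-3*k - 14)/(k**5 + 20*k**4 + 155*k**3 + 580*k**2 + 1044*k + 720)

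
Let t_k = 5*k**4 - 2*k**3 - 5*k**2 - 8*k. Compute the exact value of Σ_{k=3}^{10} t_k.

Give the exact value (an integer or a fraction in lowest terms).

t_(k+1)/t_k = (5*k**4 + 18*k**3 + 19*k**2 - 4*k - 10)/(k*(5*k**3 - 2*k**2 - 5*k - 8)).
Take A(k)=1, B(k)=1, C(k)=k**4 - 2*k**3/5 - k**2 - 8*k/5.
Solve (1)·f(k+1) − (1)·f(k) = k**4 - 2*k**3/5 - k**2 - 8*k/5.
Bound: deg f ≤ 5.
Solving with deg f ≤ 5: f(k) = k*(k - 1)*(k**3 - 2*k**2 - k - 3)/5.
So s_k = (B(k−1)f/C)·t_k = ((k - 1)*(k**3 - 2*k**2 - k - 3)/(5*k**3 - 2*k**2 - 5*k - 8))·t_k = k*(k**4 - 3*k**3 + k**2 - 2*k + 3).
s_(k+1) − s_k = k*(5*k**3 - 2*k**2 - 5*k - 8) = t_k.
Σ_(k=3)^(10) t_k = s_(11) − s_(3) = 118250 − (18) = 118232.

Σ = 118232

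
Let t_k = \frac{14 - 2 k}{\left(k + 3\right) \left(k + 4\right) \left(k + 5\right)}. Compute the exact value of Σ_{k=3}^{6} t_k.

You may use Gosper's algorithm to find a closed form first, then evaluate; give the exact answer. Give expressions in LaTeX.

Step 1: r(k) = (k - 6)*(k + 3)/((k - 7)*(k + 6)).
A = k + 3, B = k + 6, C = k - 7.
Set up (k + 3)·f(k+1) − (k + 5)·f(k) − (k - 7) = 0.
deg f ≤ 2 (via 1,1,1).
Match coefficients ⇒ f(k) = -k*(k + 13)/6.
Then R = B(k−1)f/C = -k*(k + 5)*(k + 13)/(6*(k - 7)), so s_k = R(k)·t_k = k*(k + 13)/(3*(k + 3)*(k + 4)).
Check: Δs_k = 2*(7 - k)/(k**3 + 12*k**2 + 47*k + 60). ✓
Evaluate s at k=7 and k=3: 14/33 and 8/21; difference 10/231.

Σ = 10/231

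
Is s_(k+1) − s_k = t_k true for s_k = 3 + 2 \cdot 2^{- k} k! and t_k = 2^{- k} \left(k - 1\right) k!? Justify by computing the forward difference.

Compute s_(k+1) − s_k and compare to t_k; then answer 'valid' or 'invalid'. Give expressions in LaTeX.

Valid — Δs_k = t_k.

s_(k+1) = (3*2**k + k*factorial(k) + factorial(k))/2**k
s_(k+1) − s_k = (k - 1)*factorial(k)/2**k
(s_(k+1) − s_k) − t_k = 0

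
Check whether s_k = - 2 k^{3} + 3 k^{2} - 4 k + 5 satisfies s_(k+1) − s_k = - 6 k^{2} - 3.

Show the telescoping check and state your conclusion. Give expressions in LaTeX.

valid (s_(k+1) − s_k reduces to t_k)

s_(k+1) = -2*k**3 - 3*k**2 - 4*k + 2
s_(k+1) − s_k = -6*k**2 - 3
(s_(k+1) − s_k) − t_k = 0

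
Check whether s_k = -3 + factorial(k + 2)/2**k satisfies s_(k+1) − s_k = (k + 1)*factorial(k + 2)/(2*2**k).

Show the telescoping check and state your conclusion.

s_(k+1) = 2**(-k - 1)*factorial(k + 3) - 3
s_(k+1) − s_k = (k + 1)*factorial(k + 2)/(2*2**k)
(s_(k+1) − s_k) − t_k = 0

Valid — Δs_k = t_k.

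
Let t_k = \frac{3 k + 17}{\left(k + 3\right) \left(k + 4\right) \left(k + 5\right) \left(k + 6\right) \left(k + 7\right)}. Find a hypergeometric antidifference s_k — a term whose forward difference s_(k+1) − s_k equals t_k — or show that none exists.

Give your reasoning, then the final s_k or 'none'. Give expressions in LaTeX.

Compute t_(k+1)/t_k: get (k + 3)*(3*k + 20)/((k + 8)*(3*k + 17)).
So A=k + 3 and B=k + 8, with C=k + 17/3.
Set up (k + 3)·f(k+1) − (k + 7)·f(k) − (k + 17/3) = 0.
Degrees (1,1,1) ⇒ d ≤ 4.
Solve for f: f(k) = k*(k + 5)*(k**2 + 13*k + 54)/216 (degree 4 ≤ 4).
Certificate R = B(k−1)f/C = k*(k + 5)*(k + 7)*(k**2 + 13*k + 54)/(72*(3*k + 17)) gives s_k = k*(k**2 + 13*k + 54)/(72*(k**3 + 13*k**2 + 54*k + 72)).
Check: Δs_k = (3*k + 17)/(k**5 + 25*k**4 + 245*k**3 + 1175*k**2 + 2754*k + 2520). ✓

s_k = \frac{k \left(k^{2} + 13 k + 54\right)}{72 \left(k^{3} + 13 k^{2} + 54 k + 72\right)}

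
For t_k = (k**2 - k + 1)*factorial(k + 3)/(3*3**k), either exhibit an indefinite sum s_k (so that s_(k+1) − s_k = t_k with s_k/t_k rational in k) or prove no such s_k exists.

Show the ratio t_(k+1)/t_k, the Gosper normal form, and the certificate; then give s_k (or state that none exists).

s_k = (k - 3)*factorial(k + 3)/3**k

The ratio is -(k + 4)*(k - (k + 1)**2)/(3*k**2 - 3*k + 3).
Gosper form: A/B · C(k+1)/C(k) with A=k/3 + 4/3, B=1, C=k**2 - k + 1.
Need (k/3 + 4/3)·f(k+1) − (1)·f(k) = k**2 - k + 1.
From deg A=1, deg B=0, deg C=2: d=1.
Solving with deg f ≤ 1: f(k) = 3*(k - 3).
R(k) = B(k−1)·f(k)/C(k) = 3*(k - 3)/(k**2 - k + 1); s_k = R·t_k = (k - 3)*factorial(k + 3)/3**k.
Δs = (k**2 - k + 1)*factorial(k + 3)/(3*3**k), as required.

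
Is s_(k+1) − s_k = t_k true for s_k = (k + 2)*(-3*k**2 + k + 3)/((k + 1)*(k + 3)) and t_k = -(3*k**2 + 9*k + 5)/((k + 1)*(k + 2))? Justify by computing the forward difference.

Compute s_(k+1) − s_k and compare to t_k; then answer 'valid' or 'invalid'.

Invalid: residual (13*k**2 + 37*k + 21)/(k**4 + 10*k**3 + 35*k**2 + 50*k + 24) ≠ 0.

s_(k+1) = (k + 3)*(k - 3*(k + 1)**2 + 4)/((k + 2)*(k + 4))
s_(k+1) − s_k = (-3*k**4 - 30*k**3 - 91*k**2 - 106*k - 39)/(k**4 + 10*k**3 + 35*k**2 + 50*k + 24)
(s_(k+1) − s_k) − t_k = (13*k**2 + 37*k + 21)/(k**4 + 10*k**3 + 35*k**2 + 50*k + 24)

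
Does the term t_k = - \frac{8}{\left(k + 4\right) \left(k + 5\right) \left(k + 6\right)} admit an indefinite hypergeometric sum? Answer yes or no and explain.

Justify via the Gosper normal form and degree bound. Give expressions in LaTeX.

Yes. s_k = \frac{k \left(- k - 9\right)}{5 \left(k + 4\right) \left(k + 5\right)}.

Step 1: r(k) = (k + 4)/(k + 7).
Take A(k)=k + 4, B(k)=k + 7, C(k)=1.
Need (k + 4)·f(k+1) − (k + 6)·f(k) = 1.
Degrees (1,1,0) ⇒ d ≤ 2.
Solve for f: f(k) = k*(k + 9)/40 (degree 2 ≤ 2).
Then R = B(k−1)f/C = k*(k + 6)*(k + 9)/40, so s_k = R(k)·t_k = k*(-k - 9)/(5*(k + 4)*(k + 5)).
Check: Δs_k = -8/(k**3 + 15*k**2 + 74*k + 120). ✓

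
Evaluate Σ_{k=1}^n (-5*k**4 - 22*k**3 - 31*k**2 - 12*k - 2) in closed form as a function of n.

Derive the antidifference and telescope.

S(n) = n*(-n**4 - 8*n**3 - 23*n**2 - 27*n - 13)

Compute t_(k+1)/t_k: get (5*k**4 + 42*k**3 + 127*k**2 + 160*k + 72)/(5*k**4 + 22*k**3 + 31*k**2 + 12*k + 2).
A = 1, B = 1, C = k**4 + 22*k**3/5 + 31*k**2/5 + 12*k/5 + 2/5.
Solve (1)·f(k+1) − (1)·f(k) = k**4 + 22*k**3/5 + 31*k**2/5 + 12*k/5 + 2/5.
deg f ≤ 5 (via 0,0,4).
Coefficient equations give f(k) = k*(k**4 + 3*k**3 + k**2 - 4*k + 1)/5.
Certificate R = B(k−1)f/C = k*(k**4 + 3*k**3 + k**2 - 4*k + 1)/(5*k**4 + 22*k**3 + 31*k**2 + 12*k + 2) gives s_k = k*(-k**4 - 3*k**3 - k**2 + 4*k - 1).
Δs = -5*k**4 - 22*k**3 - 31*k**2 - 12*k - 2, as required.
Evaluate: s_(n+1) = -n**5 - 8*n**4 - 23*n**3 - 27*n**2 - 13*n - 2; subtract s_(1) = -2 ⇒ S(n) = n*(-n**4 - 8*n**3 - 23*n**2 - 27*n - 13).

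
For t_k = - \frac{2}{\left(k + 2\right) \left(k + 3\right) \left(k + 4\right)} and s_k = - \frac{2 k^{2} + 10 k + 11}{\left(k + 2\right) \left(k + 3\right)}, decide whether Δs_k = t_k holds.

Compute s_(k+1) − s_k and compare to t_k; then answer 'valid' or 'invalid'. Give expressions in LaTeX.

Valid — Δs_k = t_k.

s_(k+1) = (-10*k - 2*(k + 1)**2 - 21)/((k + 3)*(k + 4))
s_(k+1) − s_k = -2/(k**3 + 9*k**2 + 26*k + 24)
(s_(k+1) − s_k) − t_k = 0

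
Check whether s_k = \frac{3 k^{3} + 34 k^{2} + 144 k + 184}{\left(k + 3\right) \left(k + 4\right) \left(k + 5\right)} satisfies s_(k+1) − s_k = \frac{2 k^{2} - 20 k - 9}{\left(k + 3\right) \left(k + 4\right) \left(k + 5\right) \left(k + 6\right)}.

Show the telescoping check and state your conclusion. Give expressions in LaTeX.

s_(k+1) = (144*k + 3*(k + 1)**3 + 34*(k + 1)**2 + 328)/((k + 4)*(k + 5)*(k + 6))
s_(k+1) − s_k = (2*k**2 - 20*k - 9)/(k**4 + 18*k**3 + 119*k**2 + 342*k + 360)
(s_(k+1) − s_k) − t_k = 0

valid (s_(k+1) − s_k reduces to t_k)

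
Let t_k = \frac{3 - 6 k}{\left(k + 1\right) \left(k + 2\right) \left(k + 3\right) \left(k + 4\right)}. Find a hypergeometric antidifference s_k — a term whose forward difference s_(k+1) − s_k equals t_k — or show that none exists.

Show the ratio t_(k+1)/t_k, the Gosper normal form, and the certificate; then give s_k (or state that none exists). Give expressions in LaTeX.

s_k = \frac{3 k}{\left(k + 1\right) \left(k + 2\right) \left(k + 3\right)}

r(k) = (k + 1)*(2*k + 1)/((k + 5)*(2*k - 1)) after simplifying.
Normal form (A,B,C) = (k + 1, k + 5, k - 1/2).
f must satisfy (k + 1)·f(k+1) − (k + 4)·f(k) = k - 1/2.
deg f ≤ 3 (via 1,1,1).
A polynomial solution: f(k) = -k/2.
Get s_k = R·t_k = 3*k/((k + 1)*(k + 2)*(k + 3)) with R(k) = B(k−1)f(k)/C(k) = -k*(k + 4)/(2*k - 1).
Verify: 3*(1 - 2*k)/(k**4 + 10*k**3 + 35*k**2 + 50*k + 24) matches t_k.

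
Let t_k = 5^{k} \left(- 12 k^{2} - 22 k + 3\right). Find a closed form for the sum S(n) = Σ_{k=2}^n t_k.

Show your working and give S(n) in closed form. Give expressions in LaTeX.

S(n) = - 15 \cdot 5^{n} n^{2} - 20 \cdot 5^{n} n + 5 \cdot 5^{n} + 150

Compute t_(k+1)/t_k: get 5*(12*k**2 + 46*k + 31)/(12*k**2 + 22*k - 3).
Normal form (A,B,C) = (5, 1, k**2 + 11*k/6 - 1/4).
Key eq: (5)·f(k+1) = (1)·f(k) + (k**2 + 11*k/6 - 1/4).
Degrees (0,0,2) ⇒ d ≤ 2.
Solve for f: f(k) = (3*k**2 - 2*k - 2)/12 (degree 2 ≤ 2).
R(k) = B(k−1)·f(k)/C(k) = (3*k**2 - 2*k - 2)/(12*k**2 + 22*k - 3); s_k = R·t_k = 5**k*(-3*k**2 + 2*k + 2).
Δs = 5**k*(-12*k**2 - 22*k + 3), as required.
s_(n+1) = 5**(n + 1)*(-3*n**2 - 4*n + 1) and s_(2) = -150, so S(n) = -15*5**n*n**2 - 20*5**n*n + 5*5**n + 150.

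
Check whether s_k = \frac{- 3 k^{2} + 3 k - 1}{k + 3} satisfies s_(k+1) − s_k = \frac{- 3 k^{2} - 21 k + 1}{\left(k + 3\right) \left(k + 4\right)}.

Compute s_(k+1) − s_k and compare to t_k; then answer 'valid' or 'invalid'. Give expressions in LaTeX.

Valid — Δs_k = t_k.

s_(k+1) = (3*k - 3*(k + 1)**2 + 2)/(k + 4)
s_(k+1) − s_k = (-3*k**2 - 21*k + 1)/(k**2 + 7*k + 12)
(s_(k+1) − s_k) − t_k = 0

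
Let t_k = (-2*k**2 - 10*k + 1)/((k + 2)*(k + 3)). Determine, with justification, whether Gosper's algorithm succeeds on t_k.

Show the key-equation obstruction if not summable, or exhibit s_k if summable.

r(k) = (k + 2)*(10*k + 2*(k + 1)**2 + 9)/((k + 4)*(2*k**2 + 10*k - 1)) after simplifying.
Take A(k)=k + 2, B(k)=k + 4, C(k)=k**2 + 5*k - 1/2.
Need (k + 2)·f(k+1) − (k + 3)·f(k) = k**2 + 5*k - 1/2.
From deg A=1, deg B=1, deg C=2: d=2.
A polynomial solution: f(k) = k*(4*k - 5)/4.
So s_k = (B(k−1)f/C)·t_k = (k*(k + 3)*(4*k - 5)/(2*(2*k**2 + 10*k - 1)))·t_k = k*(5 - 4*k)/(2*(k + 2)).
Check: Δs_k = (-2*k**2 - 10*k + 1)/(k**2 + 5*k + 6). ✓

Yes. s_k = k*(5 - 4*k)/(2*(k + 2)).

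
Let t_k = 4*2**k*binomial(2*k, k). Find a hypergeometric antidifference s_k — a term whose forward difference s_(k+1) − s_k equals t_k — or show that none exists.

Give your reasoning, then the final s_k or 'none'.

no hypergeometric antidifference exists

r(k) = 4*(2*k + 1)/(k + 1) after simplifying.
A = 8*k + 4, B = k + 1, C = 1.
Solve (8*k + 4)·f(k+1) − (k)·f(k) = 1.
Bound: deg f ≤ -1.
Bound -1 < 0, so the key equation has no polynomial solution.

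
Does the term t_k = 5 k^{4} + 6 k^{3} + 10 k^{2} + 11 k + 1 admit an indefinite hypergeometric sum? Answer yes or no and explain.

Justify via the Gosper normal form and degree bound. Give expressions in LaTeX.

The ratio is (5*k**4 + 26*k**3 + 58*k**2 + 69*k + 33)/(5*k**4 + 6*k**3 + 10*k**2 + 11*k + 1).
A = 1, B = 1, C = k**4 + 6*k**3/5 + 2*k**2 + 11*k/5 + 1/5.
Key eq: (1)·f(k+1) = (1)·f(k) + (k**4 + 6*k**3/5 + 2*k**2 + 11*k/5 + 1/5).
Degrees (0,0,4) ⇒ d ≤ 5.
Solve for f: f(k) = k*(k**4 - k**3 + 2*k**2 + 2*k - 3)/5 (degree 5 ≤ 5).
So s_k = (B(k−1)f/C)·t_k = (k*(k**4 - k**3 + 2*k**2 + 2*k - 3)/(5*k**4 + 6*k**3 + 10*k**2 + 11*k + 1))·t_k = k*(k**4 - k**3 + 2*k**2 + 2*k - 3).
Verify: 5*k**4 + 6*k**3 + 10*k**2 + 11*k + 1 matches t_k.

Yes. s_k = k \left(k^{4} - k^{3} + 2 k^{2} + 2 k - 3\right).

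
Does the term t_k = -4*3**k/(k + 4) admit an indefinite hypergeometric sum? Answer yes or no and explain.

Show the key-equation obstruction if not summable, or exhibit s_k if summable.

No — negative degree bound, so no certificate f.

Step 1: r(k) = 3*(k + 4)/(k + 5).
Take A(k)=3*k + 12, B(k)=k + 5, C(k)=1.
Need (3*k + 12)·f(k+1) − (k + 4)·f(k) = 1.
Bound: deg f ≤ -1.
deg f ≤ -1 is impossible — no certificate.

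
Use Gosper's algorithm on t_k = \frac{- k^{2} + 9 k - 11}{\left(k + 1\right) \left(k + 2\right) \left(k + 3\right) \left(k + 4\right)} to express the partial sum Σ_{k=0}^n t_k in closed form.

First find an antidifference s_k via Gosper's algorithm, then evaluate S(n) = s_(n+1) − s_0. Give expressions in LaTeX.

The ratio is (k + 1)*(-9*k + (k + 1)**2 + 2)/((k + 5)*(k**2 - 9*k + 11)).
Factor: A=k + 1; B=k + 5; C=k**2 - 9*k + 11.
Set up (k + 1)·f(k+1) − (k + 4)·f(k) − (k**2 - 9*k + 11) = 0.
Degrees (1,1,2) ⇒ d ≤ 3.
Solve for f: f(k) = k*(k**2 + 4*k + 17)/2 (degree 3 ≤ 3).
R(k) = B(k−1)·f(k)/C(k) = k*(k + 4)*(k**2 + 4*k + 17)/(2*(k**2 - 9*k + 11)); s_k = R·t_k = k*(-k**2 - 4*k - 17)/(2*(k + 1)*(k + 2)*(k + 3)).
Verify: (-k**2 + 9*k - 11)/(k**4 + 10*k**3 + 35*k**2 + 50*k + 24) matches t_k.
Telescope: S(n) = s_(n+1) − s_(0) = (-n**3 - 7*n**2 - 28*n - 22)/(2*(n**3 + 9*n**2 + 26*n + 24)) − (0) = (-n**3 - 7*n**2 - 28*n - 22)/(2*(n**3 + 9*n**2 + 26*n + 24)).

S(n) = \frac{- n^{3} - 7 n^{2} - 28 n - 22}{2 \left(n^{3} + 9 n^{2} + 26 n + 24\right)}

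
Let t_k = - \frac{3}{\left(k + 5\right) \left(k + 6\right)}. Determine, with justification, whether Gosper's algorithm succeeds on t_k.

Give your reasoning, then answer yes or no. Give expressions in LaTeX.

r(k) = (k + 5)/(k + 7) after simplifying.
Factor: A=k + 5; B=k + 7; C=1.
f must satisfy (k + 5)·f(k+1) − (k + 6)·f(k) = 1.
d = 1 from the (1,1,0) case.
Solve for f: f(k) = k/5 (degree 1 ≤ 1).
Get s_k = R·t_k = -3*k/(5*k + 25) with R(k) = B(k−1)f(k)/C(k) = k*(k + 6)/5.
s_(k+1) − s_k = -3/(k**2 + 11*k + 30) = t_k.

Yes. s_k = - \frac{3 k}{5 k + 25}.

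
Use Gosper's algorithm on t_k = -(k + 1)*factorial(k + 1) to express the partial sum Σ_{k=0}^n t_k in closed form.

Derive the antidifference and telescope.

t_(k+1)/t_k = (k + 2)**2/(k + 1).
Normal form (A,B,C) = (k + 2, 1, k + 1).
Need (k + 2)·f(k+1) − (1)·f(k) = k + 1.
From deg A=1, deg B=0, deg C=1: d=0.
Solve for f: f(k) = 1 (degree 0 ≤ 0).
So s_k = (B(k−1)f/C)·t_k = (1/(k + 1))·t_k = -factorial(k + 1).
Δs = -(k + 1)*factorial(k + 1), as required.
Telescope: S(n) = s_(n+1) − s_(0) = -factorial(n + 2) − (-1) = 1 - factorial(n + 2).

S(n) = 1 - factorial(n + 2)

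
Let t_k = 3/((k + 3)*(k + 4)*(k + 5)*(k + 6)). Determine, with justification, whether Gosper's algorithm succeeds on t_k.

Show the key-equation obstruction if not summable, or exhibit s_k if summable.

Yes. s_k = k*(k**2 + 12*k + 47)/(60*(k + 3)*(k + 4)*(k + 5)).

r(k) = (k + 3)/(k + 7) after simplifying.
A = k + 3, B = k + 7, C = 1.
f must satisfy (k + 3)·f(k+1) − (k + 6)·f(k) = 1.
Bound: deg f ≤ 3.
Match coefficients ⇒ f(k) = k*(k**2 + 12*k + 47)/180.
Then R = B(k−1)f/C = k*(k + 6)*(k**2 + 12*k + 47)/180, so s_k = R(k)·t_k = k*(k**2 + 12*k + 47)/(60*(k + 3)*(k + 4)*(k + 5)).
Δs = 3/(k**4 + 18*k**3 + 119*k**2 + 342*k + 360), as required.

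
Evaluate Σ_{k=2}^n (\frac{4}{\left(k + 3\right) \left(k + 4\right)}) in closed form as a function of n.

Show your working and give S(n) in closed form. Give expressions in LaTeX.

S(n) = \frac{4 \left(n - 1\right)}{5 \left(n + 4\right)}

t_(k+1)/t_k = (k + 3)/(k + 5).
A = k + 3, B = k + 5, C = 1.
f must satisfy (k + 3)·f(k+1) − (k + 4)·f(k) = 1.
deg f ≤ 1 (via 1,1,0).
A polynomial solution: f(k) = k/3.
Then R = B(k−1)f/C = k*(k + 4)/3, so s_k = R(k)·t_k = 4*k/(3*(k + 3)).
Check: Δs_k = 4/(k**2 + 7*k + 12). ✓
Σ_(k=2)^n t_k = s_(n+1) − s_(2) = (4*(n + 1)/(3*(n + 4))) − (8/15), i.e. 4*(n - 1)/(5*(n + 4)).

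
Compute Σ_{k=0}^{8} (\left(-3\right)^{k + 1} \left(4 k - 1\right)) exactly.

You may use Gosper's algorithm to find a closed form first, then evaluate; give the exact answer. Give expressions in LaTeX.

Σ = -472389

Compute t_(k+1)/t_k: get 3*(-4*k - 3)/(4*k - 1).
Gosper form: A/B · C(k+1)/C(k) with A=-3, B=1, C=k - 1/4.
Set up (-3)·f(k+1) − (1)·f(k) − (k - 1/4) = 0.
From deg A=0, deg B=0, deg C=1: d=1.
Solve for f: f(k) = -(k - 1)/4 (degree 1 ≤ 1).
Get s_k = R·t_k = (-3)**(k + 1)*(1 - k) with R(k) = B(k−1)f(k)/C(k) = -(k - 1)/(4*k - 1).
Δs = (-3)**(k + 1)*(4*k - 1), as required.
Σ_(k=0)^(8) t_k = s_(9) − s_(0) = -472392 − (-3) = -472389.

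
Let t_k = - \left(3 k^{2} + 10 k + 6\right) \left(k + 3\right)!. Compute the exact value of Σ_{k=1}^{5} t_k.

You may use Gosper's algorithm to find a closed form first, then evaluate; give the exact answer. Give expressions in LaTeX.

Σ = -5806056

r(k) = (k + 4)*(10*k + 3*(k + 1)**2 + 16)/(3*k**2 + 10*k + 6) after simplifying.
So A=k + 4 and B=1, with C=k**2 + 10*k/3 + 2.
f must satisfy (k + 4)·f(k+1) − (1)·f(k) = k**2 + 10*k/3 + 2.
Bound: deg f ≤ 1.
Match coefficients ⇒ f(k) = (3*k - 2)/3.
Get s_k = R·t_k = -(3*k - 2)*factorial(k + 3) with R(k) = B(k−1)f(k)/C(k) = (3*k - 2)/(3*k**2 + 10*k + 6).
s_(k+1) − s_k = -(3*k**2 + 10*k + 6)*factorial(k + 3) = t_k.
Evaluate s at k=6 and k=1: -5806080 and -24; difference -5806056.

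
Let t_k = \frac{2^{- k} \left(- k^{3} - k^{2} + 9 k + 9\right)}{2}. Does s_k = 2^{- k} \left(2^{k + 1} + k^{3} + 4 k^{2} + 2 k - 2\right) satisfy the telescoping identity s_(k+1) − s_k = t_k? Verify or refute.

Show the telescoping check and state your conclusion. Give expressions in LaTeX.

Valid: the claim telescopes to t_k.

s_(k+1) = (4*2**k + k**3 + 7*k**2 + 13*k + 5)/(2*2**k)
s_(k+1) − s_k = (-k**3 - k**2 + 9*k + 9)/(2*2**k)
(s_(k+1) − s_k) − t_k = 0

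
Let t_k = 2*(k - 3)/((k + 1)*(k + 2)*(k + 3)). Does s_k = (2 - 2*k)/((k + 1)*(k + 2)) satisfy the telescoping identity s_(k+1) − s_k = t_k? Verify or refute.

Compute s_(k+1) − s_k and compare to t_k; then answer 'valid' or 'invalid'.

Valid — Δs_k = t_k.

s_(k+1) = -2*k/((k + 2)*(k + 3))
s_(k+1) − s_k = 2*(k - 3)/(k**3 + 6*k**2 + 11*k + 6)
(s_(k+1) − s_k) − t_k = 0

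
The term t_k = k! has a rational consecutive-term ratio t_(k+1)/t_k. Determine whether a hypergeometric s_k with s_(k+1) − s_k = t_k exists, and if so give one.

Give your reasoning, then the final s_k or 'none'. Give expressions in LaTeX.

Ratio r(k) = k + 1.
Gosper form: A/B · C(k+1)/C(k) with A=k + 1, B=1, C=1.
Set up (k + 1)·f(k+1) − (1)·f(k) − (1) = 0.
Degrees (1,0,0) ⇒ d ≤ -1.
Bound -1 < 0, so the key equation has no polynomial solution.

none (Gosper's algorithm certifies no s_k)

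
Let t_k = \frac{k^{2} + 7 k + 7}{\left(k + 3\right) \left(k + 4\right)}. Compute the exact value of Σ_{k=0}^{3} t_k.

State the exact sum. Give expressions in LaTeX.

Step 1: r(k) = (k + 3)*(7*k + (k + 1)**2 + 14)/((k + 5)*(k**2 + 7*k + 7)).
Factor: A=k + 3; B=k + 5; C=k**2 + 7*k + 7.
Solve (k + 3)·f(k+1) − (k + 4)·f(k) = k**2 + 7*k + 7.
d = 2 from the (1,1,2) case.
Solving with deg f ≤ 2: f(k) = k*(3*k + 4)/3.
Get s_k = R·t_k = k*(3*k + 4)/(3*(k + 3)) with R(k) = B(k−1)f(k)/C(k) = k*(k + 4)*(3*k + 4)/(3*(k**2 + 7*k + 7)).
Check: Δs_k = (k**2 + 7*k + 7)/(k**2 + 7*k + 12). ✓
Telescoping: Σ = s_(4) − s_(0) = 64/21 − (0) = 64/21.

Σ = 64/21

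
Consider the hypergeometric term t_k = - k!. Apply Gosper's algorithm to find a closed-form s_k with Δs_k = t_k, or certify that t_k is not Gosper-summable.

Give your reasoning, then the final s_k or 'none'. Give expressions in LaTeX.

Ratio r(k) = k + 1.
Take A(k)=k + 1, B(k)=1, C(k)=1.
Solve (k + 1)·f(k+1) − (1)·f(k) = 1.
d = -1 from the (1,0,0) case.
d = -1 < 0 ⇒ no nonzero polynomial f; not summable.

none (Gosper's algorithm certifies no s_k)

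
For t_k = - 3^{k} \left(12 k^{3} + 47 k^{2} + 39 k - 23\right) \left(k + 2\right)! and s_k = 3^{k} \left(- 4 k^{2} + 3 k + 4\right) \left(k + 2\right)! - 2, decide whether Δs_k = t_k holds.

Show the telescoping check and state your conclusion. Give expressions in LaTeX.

valid; difference matches t_k

s_(k+1) = 3**(k + 1)*(3*k - 4*(k + 1)**2 + 7)*factorial(k + 3) - 2
s_(k+1) − s_k = -3**k*(12*k**3 + 47*k**2 + 39*k - 23)*factorial(k + 2)
(s_(k+1) − s_k) − t_k = 0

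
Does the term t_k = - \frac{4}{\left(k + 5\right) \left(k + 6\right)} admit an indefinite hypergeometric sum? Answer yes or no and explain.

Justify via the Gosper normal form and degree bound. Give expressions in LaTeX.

Yes. s_k = - \frac{4 k}{5 k + 25}.

The ratio is (k + 5)/(k + 7).
A = k + 5, B = k + 7, C = 1.
Set up (k + 5)·f(k+1) − (k + 6)·f(k) − (1) = 0.
From deg A=1, deg B=1, deg C=0: d=1.
Match coefficients ⇒ f(k) = k/5.
So s_k = (B(k−1)f/C)·t_k = (k*(k + 6)/5)·t_k = -4*k/(5*k + 25).
Verify: -4/(k**2 + 11*k + 30) matches t_k.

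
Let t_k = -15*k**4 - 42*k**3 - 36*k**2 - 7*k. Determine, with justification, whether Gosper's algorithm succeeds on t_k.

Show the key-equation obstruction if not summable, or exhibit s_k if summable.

Compute t_(k+1)/t_k: get (15*k**4 + 102*k**3 + 252*k**2 + 265*k + 100)/(k*(15*k**3 + 42*k**2 + 36*k + 7)).
Take A(k)=1, B(k)=1, C(k)=k**4 + 14*k**3/5 + 12*k**2/5 + 7*k/15.
Set up (1)·f(k+1) − (1)·f(k) − (k**4 + 14*k**3/5 + 12*k**2/5 + 7*k/15) = 0.
deg f ≤ 5 (via 0,0,4).
A polynomial solution: f(k) = k*(k - 1)*(3*k**3 + 6*k**2 + 2*k - 2)/15.
Get s_k = R·t_k = k*(-3*k**4 - 3*k**3 + 4*k**2 + 4*k - 2) with R(k) = B(k−1)f(k)/C(k) = (k - 1)*(3*k**3 + 6*k**2 + 2*k - 2)/(15*k**3 + 42*k**2 + 36*k + 7).
Check: Δs_k = k*(-15*k**3 - 42*k**2 - 36*k - 7). ✓

Yes. s_k = k*(-3*k**4 - 3*k**3 + 4*k**2 + 4*k - 2).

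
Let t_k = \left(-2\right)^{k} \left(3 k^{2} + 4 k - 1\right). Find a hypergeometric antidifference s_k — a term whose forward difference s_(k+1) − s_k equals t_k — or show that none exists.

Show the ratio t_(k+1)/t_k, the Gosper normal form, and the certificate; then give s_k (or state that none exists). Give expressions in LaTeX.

s_k = \left(-2\right)^{k} \left(1 - k^{2}\right)

t_(k+1)/t_k = 2*(-3*k**2 - 10*k - 6)/(3*k**2 + 4*k - 1).
Take A(k)=-2, B(k)=1, C(k)=k**2 + 4*k/3 - 1/3.
Need (-2)·f(k+1) − (1)·f(k) = k**2 + 4*k/3 - 1/3.
Bound: deg f ≤ 2.
Solving with deg f ≤ 2: f(k) = -(k - 1)*(k + 1)/3.
Certificate R = B(k−1)f/C = -(k - 1)*(k + 1)/(3*k**2 + 4*k - 1) gives s_k = (-2)**k*(1 - k**2).
Verify: (-2)**k*(3*k**2 + 4*k - 1) matches t_k.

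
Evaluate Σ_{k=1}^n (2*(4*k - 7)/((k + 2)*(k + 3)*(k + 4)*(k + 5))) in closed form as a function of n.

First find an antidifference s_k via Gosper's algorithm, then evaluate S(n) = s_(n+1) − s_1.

Compute t_(k+1)/t_k: get (k + 2)*(4*k - 3)/((k + 6)*(4*k - 7)).
A = k + 2, B = k + 6, C = k - 7/4.
Set up (k + 2)·f(k+1) − (k + 5)·f(k) − (k - 7/4) = 0.
deg f ≤ 3 (via 1,1,1).
Solve for f: f(k) = -k*(k**2 + 9*k + 74)/96 (degree 3 ≤ 3).
Certificate R = B(k−1)f/C = -k*(k + 5)*(k**2 + 9*k + 74)/(24*(4*k - 7)) gives s_k = k*(-k**2 - 9*k - 74)/(12*(k + 2)*(k + 3)*(k + 4)).
Δs = 2*(4*k - 7)/(k**4 + 14*k**3 + 71*k**2 + 154*k + 120), as required.
Σ_(k=1)^n t_k = s_(n+1) − s_(1) = ((-n**3 - 12*n**2 - 95*n - 84)/(12*(n**3 + 12*n**2 + 47*n + 60))) − (-7/60), i.e. n*(n**2 + 12*n - 73)/(30*(n**3 + 12*n**2 + 47*n + 60)).

S(n) = n*(n**2 + 12*n - 73)/(30*(n**3 + 12*n**2 + 47*n + 60))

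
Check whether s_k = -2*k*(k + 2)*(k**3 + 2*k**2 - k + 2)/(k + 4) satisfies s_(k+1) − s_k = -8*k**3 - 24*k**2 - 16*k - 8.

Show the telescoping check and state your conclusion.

Invalid: residual 4*(3*k**4 + 26*k**3 + 57*k**2 + 34*k + 16)/(k**2 + 9*k + 20) ≠ 0.

s_(k+1) = -2*(k + 1)*(k + 3)*(-k + (k + 1)**3 + 2*(k + 1)**2 + 1)/(k + 5)
s_(k+1) − s_k = 4*(-2*k**5 - 21*k**4 - 72*k**3 - 101*k**2 - 64*k - 24)/(k**2 + 9*k + 20)
(s_(k+1) − s_k) − t_k = 4*(3*k**4 + 26*k**3 + 57*k**2 + 34*k + 16)/(k**2 + 9*k + 20)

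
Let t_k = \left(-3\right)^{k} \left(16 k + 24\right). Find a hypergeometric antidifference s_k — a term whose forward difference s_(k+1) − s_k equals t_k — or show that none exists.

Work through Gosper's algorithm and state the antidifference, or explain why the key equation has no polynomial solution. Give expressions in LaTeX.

Step 1: r(k) = 3*(-2*k - 5)/(2*k + 3).
A = -3, B = 1, C = k + 3/2.
Key eq: (-3)·f(k+1) = (1)·f(k) + (k + 3/2).
Degrees (0,0,1) ⇒ d ≤ 1.
Match coefficients ⇒ f(k) = -(4*k + 3)/16.
Get s_k = R·t_k = (-3)**k*(-4*k - 3) with R(k) = B(k−1)f(k)/C(k) = -(4*k + 3)/(8*(2*k + 3)).
Check: Δs_k = (-3)**k*(16*k + 24). ✓

s_k = \left(-3\right)^{k} \left(- 4 k - 3\right)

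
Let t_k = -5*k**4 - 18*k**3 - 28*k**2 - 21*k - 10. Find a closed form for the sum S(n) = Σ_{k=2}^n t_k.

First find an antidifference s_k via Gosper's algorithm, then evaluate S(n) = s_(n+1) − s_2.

S(n) = -n**5 - 7*n**4 - 20*n**3 - 29*n**2 - 25*n + 82

The ratio is (5*k**4 + 38*k**3 + 112*k**2 + 151*k + 82)/(5*k**4 + 18*k**3 + 28*k**2 + 21*k + 10).
Normal form (A,B,C) = (1, 1, k**4 + 18*k**3/5 + 28*k**2/5 + 21*k/5 + 2).
Solve (1)·f(k+1) − (1)·f(k) = k**4 + 18*k**3/5 + 28*k**2/5 + 21*k/5 + 2.
Degrees (0,0,4) ⇒ d ≤ 5.
Coefficient equations give f(k) = k*(k**4 + 2*k**3 + 2*k**2 + k + 4)/5.
Get s_k = R·t_k = k*(-k**4 - 2*k**3 - 2*k**2 - k - 4) with R(k) = B(k−1)f(k)/C(k) = k*(k**4 + 2*k**3 + 2*k**2 + k + 4)/(5*k**4 + 18*k**3 + 28*k**2 + 21*k + 10).
Check: Δs_k = -5*k**4 - 18*k**3 - 28*k**2 - 21*k - 10. ✓
Evaluate: s_(n+1) = -n**5 - 7*n**4 - 20*n**3 - 29*n**2 - 25*n - 10; subtract s_(2) = -92 ⇒ S(n) = -n**5 - 7*n**4 - 20*n**3 - 29*n**2 - 25*n + 82.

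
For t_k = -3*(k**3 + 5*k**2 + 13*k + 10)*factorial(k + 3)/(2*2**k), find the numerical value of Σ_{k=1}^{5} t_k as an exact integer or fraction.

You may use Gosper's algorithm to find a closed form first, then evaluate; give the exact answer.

The ratio is (k**4 + 12*k**3 + 58*k**2 + 133*k + 116)/(2*(k**3 + 5*k**2 + 13*k + 10)).
Gosper form: A/B · C(k+1)/C(k) with A=k/2 + 2, B=1, C=k**3 + 5*k**2 + 13*k + 10.
f must satisfy (k/2 + 2)·f(k+1) − (1)·f(k) = k**3 + 5*k**2 + 13*k + 10.
From deg A=1, deg B=0, deg C=3: d=2.
Match coefficients ⇒ f(k) = 2*(k**2 + k + 1).
Get s_k = R·t_k = -3*(k**2 + k + 1)*factorial(k + 3)/2**k with R(k) = B(k−1)f(k)/C(k) = 2*(k**2 + k + 1)/(k**3 + 5*k**2 + 13*k + 10).
Δs = -3*(k**3 + 5*k**2 + 13*k + 10)*factorial(k + 3)/(2*2**k), as required.
Evaluate s at k=6 and k=1: -731430 and -108; difference -731322.

Σ = -731322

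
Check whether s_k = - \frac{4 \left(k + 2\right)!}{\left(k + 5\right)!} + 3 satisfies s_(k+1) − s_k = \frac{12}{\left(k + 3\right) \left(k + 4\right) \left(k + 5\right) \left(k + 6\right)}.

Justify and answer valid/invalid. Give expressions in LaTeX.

Valid — Δs_k = t_k.

s_(k+1) = -4*factorial(k + 3)/factorial(k + 6) + 3
s_(k+1) − s_k = 12/((k + 3)*(k + 4)*(k + 5)*(k + 6))
(s_(k+1) − s_k) − t_k = 0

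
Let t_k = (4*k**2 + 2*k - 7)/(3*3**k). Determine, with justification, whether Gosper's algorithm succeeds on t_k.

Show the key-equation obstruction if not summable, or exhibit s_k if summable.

r(k) = (4*k**2 + 10*k - 1)/(3*(4*k**2 + 2*k - 7)) after simplifying.
Factor: A=1/3; B=1; C=k**2 + k/2 - 7/4.
Set up (1/3)·f(k+1) − (1)·f(k) − (k**2 + k/2 - 7/4) = 0.
d = 2 from the (0,0,2) case.
Match coefficients ⇒ f(k) = -3*(2*k**2 + 3*k - 1)/4.
R(k) = B(k−1)·f(k)/C(k) = -3*(2*k**2 + 3*k - 1)/(4*k**2 + 2*k - 7); s_k = R·t_k = (-2*k**2 - 3*k + 1)/3**k.
Δs = (4*k**2 + 2*k - 7)/(3*3**k), as required.

Yes. s_k = (-2*k**2 - 3*k + 1)/3**k.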